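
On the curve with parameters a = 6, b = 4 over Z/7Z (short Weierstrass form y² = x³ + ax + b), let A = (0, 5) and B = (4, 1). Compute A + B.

(0, 5) + (4, 1). λ = (1 - 5)/(4 - 0) ≡ 3/4 mod 7. 4⁻¹ ≡ 2 (mod 7), so λ ≡ 6.
  x = λ² - 0 - 4 = 36 - 4 ≡ 4; y = λ·(0 - 4) - 5 ≡ 6. → (4, 6)

(4, 6)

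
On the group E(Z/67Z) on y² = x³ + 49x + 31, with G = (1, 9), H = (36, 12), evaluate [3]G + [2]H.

(24, 36)

First 3G:
Repeated addition: build up to 3G.
2G: tangent at (1, 9): λ = (3·1² + 49)/(2·9) ≡ 52/18. 18⁻¹ ≡ 41 (mod 67), so λ ≡ 52·41 ≡ 55.
  x = λ² - 1 - 1 = 3025 - 2 ≡ 8; y = λ·(1 - 8) - 9 ≡ 8. → (8, 8)
3G: (8, 8) + (1, 9). λ = (9 - 8)/(1 - 8) ≡ 1/60 mod 67. 60⁻¹ ≡ 19 (mod 67), so λ ≡ 19.
  x = λ² - 8 - 1 = 361 - 9 ≡ 17; y = λ·(8 - 17) - 8 ≡ 22. → (17, 22)
3G = (17, 22).
Next 2H:
Repeated addition: build up to 2H.
2H: tangent at (36, 12): λ = (3·36² + 49)/(2·12) ≡ 51/24. 24⁻¹ ≡ 14 (mod 67) since 24·14 = 336 ≡ 1, so λ ≡ 51·14 ≡ 44.
  x = λ² - 36 - 36 = 1936 - 72 ≡ 55; y = λ·(36 - 55) - 12 ≡ 23. → (55, 23)
2H = (55, 23).
Finally 3G + 2H:
(17, 22) + (55, 23). λ = (23 - 22)/(55 - 17) ≡ 1/38 mod 67. 38⁻¹ ≡ 30 (mod 67) since 38·30 = 1140 ≡ 1, so λ ≡ 30.
  x = λ² - 17 - 55 = 900 - 72 ≡ 24; y = λ·(17 - 24) - 22 ≡ 36. → (24, 36)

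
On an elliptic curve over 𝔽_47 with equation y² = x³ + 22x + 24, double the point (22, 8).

tangent at (22, 8): λ = (3·22² + 22)/(2·8) ≡ 17/16. 16⁻¹ ≡ 3 (mod 47) since 16·3 = 48 ≡ 1, so λ ≡ 17·3 ≡ 4.
  x = λ² - 22 - 22 = 16 - 44 ≡ 19; y = λ·(22 - 19) - 8 ≡ 4. → (19, 4)

(19, 4)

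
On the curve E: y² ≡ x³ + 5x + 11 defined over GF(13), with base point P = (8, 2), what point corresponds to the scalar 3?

Repeated addition: build up to 3P.
2P: tangent at (8, 2): λ = (3·8² + 5)/(2·2) ≡ 2/4. 4⁻¹ ≡ 10 (mod 13), so λ ≡ 2·10 ≡ 7.
  x = λ² - 8 - 8 = 49 - 16 ≡ 7; y = λ·(8 - 7) - 2 ≡ 5. → (7, 5)
3P: (7, 5) + (8, 2). λ = (2 - 5)/(8 - 7) ≡ 10/1 mod 13. 1⁻¹ ≡ 1 (mod 13), so λ ≡ 10.
  x = λ² - 7 - 8 = 100 - 15 ≡ 7; y = λ·(7 - 7) - 5 ≡ 8. → (7, 8)

(7, 8)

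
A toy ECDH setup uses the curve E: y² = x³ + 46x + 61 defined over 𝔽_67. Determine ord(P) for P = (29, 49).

5

2P: tangent at (29, 49): λ = (3·29² + 46)/(2·49) ≡ 23/31. 31⁻¹ ≡ 13 (mod 67), so λ ≡ 23·13 ≡ 31.
  x = λ² - 29 - 29 = 961 - 58 ≡ 32; y = λ·(29 - 32) - 49 ≡ 59. → (32, 59)
3P: (32, 59) + (29, 49). λ = (49 - 59)/(29 - 32) ≡ 57/64 mod 67. 64⁻¹ ≡ 22 (mod 67), so λ ≡ 48.
  x = λ² - 32 - 29 = 2304 - 61 ≡ 32; y = λ·(32 - 32) - 59 ≡ 8. → (32, 8)
4P: (32, 8) + (29, 49). λ = (49 - 8)/(29 - 32) ≡ 41/64 mod 67. 64⁻¹ ≡ 22 (mod 67) since 64·22 = 1408 ≡ 1, so λ ≡ 31.
  x = λ² - 32 - 29 = 961 - 61 ≡ 29; y = λ·(32 - 29) - 8 ≡ 18. → (29, 18)
5P: (29, 18) + (29, 49): same x and y₁ ≡ -y₂, so the sum is 𝒪.
5P = 𝒪, so the order is 5.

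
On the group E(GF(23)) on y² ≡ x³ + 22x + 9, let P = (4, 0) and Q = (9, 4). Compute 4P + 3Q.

(19, 8)

First 4P:
Repeated addition: build up to 4P.
2P: (4, 0) + (4, 0): same x and y₁ ≡ -y₂, so the sum is O.
3P: O + (4, 0) = (4, 0) (identity).
4P: (4, 0) + (4, 0): same x and y₁ ≡ -y₂, so the sum is O.
4P = O.
Next 3Q:
Repeated addition: build up to 3Q.
2Q: tangent at (9, 4): λ = (3·9² + 22)/(2·4) ≡ 12/8. 8⁻¹ ≡ 3 (mod 23) since 8·3 = 24 ≡ 1, so λ ≡ 12·3 ≡ 13.
  x = λ² - 9 - 9 = 169 - 18 ≡ 13; y = λ·(9 - 13) - 4 ≡ 13. → (13, 13)
3Q: (13, 13) + (9, 4). λ = (4 - 13)/(9 - 13) ≡ 14/19 mod 23. 19⁻¹ ≡ 17 (mod 23) since 19·17 = 323 ≡ 1, so λ ≡ 8.
  x = λ² - 13 - 9 = 64 - 22 ≡ 19; y = λ·(13 - 19) - 13 ≡ 8. → (19, 8)
3Q = (19, 8).
Finally 4P + 3Q:
O + (19, 8) = (19, 8) (identity).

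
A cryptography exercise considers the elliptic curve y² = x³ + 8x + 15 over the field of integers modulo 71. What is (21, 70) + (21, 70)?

tangent at (21, 70): λ = (3·21² + 8)/(2·70) ≡ 53/69. 69⁻¹ ≡ 35 (mod 71) since 69·35 = 2415 ≡ 1, so λ ≡ 53·35 ≡ 9.
  x = λ² - 21 - 21 = 81 - 42 ≡ 39; y = λ·(21 - 39) - 70 ≡ 52. → (39, 52)

(39, 52)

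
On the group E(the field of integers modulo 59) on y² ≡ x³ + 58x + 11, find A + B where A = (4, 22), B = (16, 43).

(4, 22) + (16, 43). λ = (43 - 22)/(16 - 4) ≡ 21/12 mod 59. 12⁻¹ ≡ 5 (mod 59) since 12·5 = 60 ≡ 1, so λ ≡ 46.
  x = λ² - 4 - 16 = 2116 - 20 ≡ 31; y = λ·(4 - 31) - 22 ≡ 34. → (31, 34)

(31, 34)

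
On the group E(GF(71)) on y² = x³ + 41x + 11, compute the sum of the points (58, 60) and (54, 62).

(58, 60) + (54, 62). λ = (62 - 60)/(54 - 58) ≡ 2/67 mod 71. 67⁻¹ ≡ 53 (mod 71), so λ ≡ 35.
  x = λ² - 58 - 54 = 1225 - 112 ≡ 48; y = λ·(58 - 48) - 60 ≡ 6. → (48, 6)

(48, 6)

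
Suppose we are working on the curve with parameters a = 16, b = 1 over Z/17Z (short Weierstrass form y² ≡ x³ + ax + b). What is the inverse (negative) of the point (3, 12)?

-(3, 12) = (3, -12 mod 17) = (3, 5).

(3, 5)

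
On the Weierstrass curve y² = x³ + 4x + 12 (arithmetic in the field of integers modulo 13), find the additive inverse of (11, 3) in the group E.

-(11, 3) = (11, -3 mod 13) = (11, 10).

(11, 10)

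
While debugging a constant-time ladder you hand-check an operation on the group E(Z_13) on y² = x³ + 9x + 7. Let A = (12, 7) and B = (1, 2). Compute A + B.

(12, 7) + (1, 2). λ = (2 - 7)/(1 - 12) ≡ 8/2 mod 13. 2⁻¹ ≡ 7 (mod 13) since 2·7 = 14 ≡ 1, so λ ≡ 4.
  x = λ² - 12 - 1 = 16 - 13 ≡ 3; y = λ·(12 - 3) - 7 ≡ 3. → (3, 3)

(3, 3)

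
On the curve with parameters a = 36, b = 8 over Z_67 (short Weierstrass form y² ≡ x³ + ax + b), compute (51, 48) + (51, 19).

O

The two points share x = 51 and their y-coordinates satisfy 48 + 19 ≡ 0 (mod 67), so they are inverses. Their sum is the point at infinity.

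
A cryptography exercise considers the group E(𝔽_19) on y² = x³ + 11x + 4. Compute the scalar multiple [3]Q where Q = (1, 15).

Repeated addition: build up to 3Q.
2Q: tangent at (1, 15): λ = (3·1² + 11)/(2·15) ≡ 14/11. 11⁻¹ ≡ 7 (mod 19), so λ ≡ 14·7 ≡ 3.
  x = λ² - 1 - 1 = 9 - 2 ≡ 7; y = λ·(1 - 7) - 15 ≡ 5. → (7, 5)
3Q: (7, 5) + (1, 15). λ = (15 - 5)/(1 - 7) ≡ 10/13 mod 19. 13⁻¹ ≡ 3 (mod 19), so λ ≡ 11.
  x = λ² - 7 - 1 = 121 - 8 ≡ 18; y = λ·(7 - 18) - 5 ≡ 7. → (18, 7)

(18, 7)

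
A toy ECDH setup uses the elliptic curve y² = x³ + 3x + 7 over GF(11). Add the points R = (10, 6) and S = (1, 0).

(9, 2)

(10, 6) + (1, 0). λ = (0 - 6)/(1 - 10) ≡ 5/2 mod 11. 2⁻¹ ≡ 6 (mod 11), so λ ≡ 8.
  x = λ² - 10 - 1 = 64 - 11 ≡ 9; y = λ·(10 - 9) - 6 ≡ 2. → (9, 2)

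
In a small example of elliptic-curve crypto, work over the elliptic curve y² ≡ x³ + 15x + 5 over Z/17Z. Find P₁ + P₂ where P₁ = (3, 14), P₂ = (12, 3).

(10, 4)

(3, 14) + (12, 3). λ = (3 - 14)/(12 - 3) ≡ 6/9 mod 17. 9⁻¹ ≡ 2 (mod 17), so λ ≡ 12.
  x = λ² - 3 - 12 = 144 - 15 ≡ 10; y = λ·(3 - 10) - 14 ≡ 4. → (10, 4)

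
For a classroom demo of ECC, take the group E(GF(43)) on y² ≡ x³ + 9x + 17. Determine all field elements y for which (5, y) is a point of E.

x³ + 9x + 17 = 187 ≡ 15 (mod 43).
Square roots of 15 mod 43: 12 and 31 (since 12² = 144 ≡ 15).

12, 31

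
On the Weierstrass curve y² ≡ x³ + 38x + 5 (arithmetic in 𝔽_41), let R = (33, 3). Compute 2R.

tangent at (33, 3): λ = (3·33² + 38)/(2·3) ≡ 25/6. 6⁻¹ ≡ 7 (mod 41), so λ ≡ 25·7 ≡ 11.
  x = λ² - 33 - 33 = 121 - 66 ≡ 14; y = λ·(33 - 14) - 3 ≡ 1. → (14, 1)

(14, 1)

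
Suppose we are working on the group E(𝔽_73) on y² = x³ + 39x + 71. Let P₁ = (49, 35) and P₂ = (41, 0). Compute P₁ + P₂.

(49, 35) + (41, 0). λ = (0 - 35)/(41 - 49) ≡ 38/65 mod 73. 65⁻¹ ≡ 9 (mod 73), so λ ≡ 50.
  x = λ² - 49 - 41 = 2500 - 90 ≡ 1; y = λ·(49 - 1) - 35 ≡ 29. → (1, 29)

(1, 29)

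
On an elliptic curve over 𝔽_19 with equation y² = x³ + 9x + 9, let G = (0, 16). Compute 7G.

(3, 14)

Double-and-add on 7 = (111)₂. Start with G = (0, 16) for the leading 1-bit.
double: tangent at (0, 16): λ = (3·0² + 9)/(2·16) ≡ 9/13. 13⁻¹ ≡ 3 (mod 19), so λ ≡ 9·3 ≡ 8.
  x = λ² - 0 - 0 = 64 - 0 ≡ 7; y = λ·(0 - 7) - 16 ≡ 4. → (7, 4)
add G: (7, 4) + (0, 16). λ = (16 - 4)/(0 - 7) ≡ 12/12 mod 19. 12⁻¹ ≡ 8 (mod 19), so λ ≡ 1.
  x = λ² - 7 - 0 = 1 - 7 ≡ 13; y = λ·(7 - 13) - 4 ≡ 9. → (13, 9)
double: tangent at (13, 9): λ = (3·13² + 9)/(2·9) ≡ 3/18. 18⁻¹ ≡ 18 (mod 19), so λ ≡ 3·18 ≡ 16.
  x = λ² - 13 - 13 = 256 - 26 ≡ 2; y = λ·(13 - 2) - 9 ≡ 15. → (2, 15)
add G: (2, 15) + (0, 16). λ = (16 - 15)/(0 - 2) ≡ 1/17 mod 19. 17⁻¹ ≡ 9 (mod 19), so λ ≡ 9.
  x = λ² - 2 - 0 = 81 - 2 ≡ 3; y = λ·(2 - 3) - 15 ≡ 14. → (3, 14)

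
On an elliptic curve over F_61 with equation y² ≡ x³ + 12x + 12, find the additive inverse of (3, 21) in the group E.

(3, 40)

-(3, 21) = (3, -21 mod 61) = (3, 40).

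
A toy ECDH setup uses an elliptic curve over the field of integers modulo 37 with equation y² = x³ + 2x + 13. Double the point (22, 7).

tangent at (22, 7): λ = (3·22² + 2)/(2·7) ≡ 11/14. 14⁻¹ ≡ 8 (mod 37), so λ ≡ 11·8 ≡ 14.
  x = λ² - 22 - 22 = 196 - 44 ≡ 4; y = λ·(22 - 4) - 7 ≡ 23. → (4, 23)

(4, 23)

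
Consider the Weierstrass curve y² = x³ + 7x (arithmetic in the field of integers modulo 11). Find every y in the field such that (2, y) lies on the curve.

x³ + 7x + 0 = 22 ≡ 0 (mod 11).
Only y = 0 satisfies y² ≡ 0.

0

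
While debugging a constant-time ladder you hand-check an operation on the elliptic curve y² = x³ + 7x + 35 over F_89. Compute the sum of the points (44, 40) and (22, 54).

(44, 40) + (22, 54). λ = (54 - 40)/(22 - 44) ≡ 14/67 mod 89. 67⁻¹ ≡ 4 (mod 89), so λ ≡ 56.
  x = λ² - 44 - 22 = 3136 - 66 ≡ 44; y = λ·(44 - 44) - 40 ≡ 49. → (44, 49)

(44, 49)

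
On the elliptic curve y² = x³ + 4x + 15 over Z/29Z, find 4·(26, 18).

Write Q = (26, 18).
Repeated addition: build up to 4Q.
2Q: tangent at (26, 18): λ = (3·26² + 4)/(2·18) ≡ 2/7. 7⁻¹ ≡ 25 (mod 29), so λ ≡ 2·25 ≡ 21.
  x = λ² - 26 - 26 = 441 - 52 ≡ 12; y = λ·(26 - 12) - 18 ≡ 15. → (12, 15)
3Q: (12, 15) + (26, 18). λ = (18 - 15)/(26 - 12) ≡ 3/14 mod 29. 14⁻¹ ≡ 27 (mod 29), so λ ≡ 23.
  x = λ² - 12 - 26 = 529 - 38 ≡ 27; y = λ·(12 - 27) - 15 ≡ 17. → (27, 17)
4Q: (27, 17) + (26, 18). λ = (18 - 17)/(26 - 27) ≡ 1/28 mod 29. 28⁻¹ ≡ 28 (mod 29) since 28·28 = 784 ≡ 1, so λ ≡ 28.
  x = λ² - 27 - 26 = 784 - 53 ≡ 6; y = λ·(27 - 6) - 17 ≡ 20. → (6, 20)

(6, 20)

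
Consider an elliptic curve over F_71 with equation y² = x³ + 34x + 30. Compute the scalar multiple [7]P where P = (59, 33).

(59, 38)

Repeated addition: build up to 7P.
2P: tangent at (59, 33): λ = (3·59² + 34)/(2·33) ≡ 40/66. 66⁻¹ ≡ 14 (mod 71), so λ ≡ 40·14 ≡ 63.
  x = λ² - 59 - 59 = 3969 - 118 ≡ 17; y = λ·(59 - 17) - 33 ≡ 57. → (17, 57)
3P: (17, 57) + (59, 33). λ = (33 - 57)/(59 - 17) ≡ 47/42 mod 71. 42⁻¹ ≡ 22 (mod 71) since 42·22 = 924 ≡ 1, so λ ≡ 40.
  x = λ² - 17 - 59 = 1600 - 76 ≡ 33; y = λ·(17 - 33) - 57 ≡ 13. → (33, 13)
4P: (33, 13) + (59, 33). λ = (33 - 13)/(59 - 33) ≡ 20/26 mod 71. 26⁻¹ ≡ 41 (mod 71), so λ ≡ 39.
  x = λ² - 33 - 59 = 1521 - 92 ≡ 9; y = λ·(33 - 9) - 13 ≡ 0. → (9, 0)
5P: (9, 0) + (59, 33). λ = (33 - 0)/(59 - 9) ≡ 33/50 mod 71. 50⁻¹ ≡ 27 (mod 71), so λ ≡ 39.
  x = λ² - 9 - 59 = 1521 - 68 ≡ 33; y = λ·(9 - 33) - 0 ≡ 58. → (33, 58)
6P: (33, 58) + (59, 33). λ = (33 - 58)/(59 - 33) ≡ 46/26 mod 71. 26⁻¹ ≡ 41 (mod 71), so λ ≡ 40.
  x = λ² - 33 - 59 = 1600 - 92 ≡ 17; y = λ·(33 - 17) - 58 ≡ 14. → (17, 14)
7P: (17, 14) + (59, 33). λ = (33 - 14)/(59 - 17) ≡ 19/42 mod 71. 42⁻¹ ≡ 22 (mod 71) since 42·22 = 924 ≡ 1, so λ ≡ 63.
  x = λ² - 17 - 59 = 3969 - 76 ≡ 59; y = λ·(17 - 59) - 14 ≡ 38. → (59, 38)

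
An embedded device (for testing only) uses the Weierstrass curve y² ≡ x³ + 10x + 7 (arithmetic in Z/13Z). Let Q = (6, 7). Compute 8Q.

Repeated addition: build up to 8Q.
2Q: tangent at (6, 7): λ = (3·6² + 10)/(2·7) ≡ 1/1. 1⁻¹ ≡ 1 (mod 13), so λ ≡ 1·1 ≡ 1.
  x = λ² - 6 - 6 = 1 - 12 ≡ 2; y = λ·(6 - 2) - 7 ≡ 10. → (2, 10)
3Q: (2, 10) + (6, 7). λ = (7 - 10)/(6 - 2) ≡ 10/4 mod 13. 4⁻¹ ≡ 10 (mod 13), so λ ≡ 9.
  x = λ² - 2 - 6 = 81 - 8 ≡ 8; y = λ·(2 - 8) - 10 ≡ 1. → (8, 1)
4Q: (8, 1) + (6, 7). λ = (7 - 1)/(6 - 8) ≡ 6/11 mod 13. 11⁻¹ ≡ 6 (mod 13), so λ ≡ 10.
  x = λ² - 8 - 6 = 100 - 14 ≡ 8; y = λ·(8 - 8) - 1 ≡ 12. → (8, 12)
5Q: (8, 12) + (6, 7). λ = (7 - 12)/(6 - 8) ≡ 8/11 mod 13. 11⁻¹ ≡ 6 (mod 13) since 11·6 = 66 ≡ 1, so λ ≡ 9.
  x = λ² - 8 - 6 = 81 - 14 ≡ 2; y = λ·(8 - 2) - 12 ≡ 3. → (2, 3)
6Q: (2, 3) + (6, 7). λ = (7 - 3)/(6 - 2) ≡ 4/4 mod 13. 4⁻¹ ≡ 10 (mod 13) since 4·10 = 40 ≡ 1, so λ ≡ 1.
  x = λ² - 2 - 6 = 1 - 8 ≡ 6; y = λ·(2 - 6) - 3 ≡ 6. → (6, 6)
7Q: (6, 6) + (6, 7): same x and y₁ ≡ -y₂, so the sum is the point at infinity.
8Q: the point at infinity + (6, 7) = (6, 7) (identity).

(6, 7)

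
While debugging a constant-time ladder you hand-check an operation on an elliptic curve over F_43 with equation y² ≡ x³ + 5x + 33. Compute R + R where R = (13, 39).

tangent at (13, 39): λ = (3·13² + 5)/(2·39) ≡ 39/35. 35⁻¹ ≡ 16 (mod 43), so λ ≡ 39·16 ≡ 22.
  x = λ² - 13 - 13 = 484 - 26 ≡ 28; y = λ·(13 - 28) - 39 ≡ 18. → (28, 18)

(28, 18)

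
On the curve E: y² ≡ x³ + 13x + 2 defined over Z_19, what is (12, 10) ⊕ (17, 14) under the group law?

(18, 8)

(12, 10) + (17, 14). λ = (14 - 10)/(17 - 12) ≡ 4/5 mod 19. 5⁻¹ ≡ 4 (mod 19) since 5·4 = 20 ≡ 1, so λ ≡ 16.
  x = λ² - 12 - 17 = 256 - 29 ≡ 18; y = λ·(12 - 18) - 10 ≡ 8. → (18, 8)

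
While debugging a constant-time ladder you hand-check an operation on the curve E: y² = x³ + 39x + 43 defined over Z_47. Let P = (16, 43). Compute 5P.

(16, 4)

Double-and-add on 5 = (101)₂. Start with P = (16, 43) for the leading 1-bit.
double: tangent at (16, 43): λ = (3·16² + 39)/(2·43) ≡ 8/39. 39⁻¹ ≡ 41 (mod 47) since 39·41 = 1599 ≡ 1, so λ ≡ 8·41 ≡ 46.
  x = λ² - 16 - 16 = 2116 - 32 ≡ 16; y = λ·(16 - 16) - 43 ≡ 4. → (16, 4)
double: tangent at (16, 4): λ = (3·16² + 39)/(2·4) ≡ 8/8. 8⁻¹ ≡ 6 (mod 47) since 8·6 = 48 ≡ 1, so λ ≡ 8·6 ≡ 1.
  x = λ² - 16 - 16 = 1 - 32 ≡ 16; y = λ·(16 - 16) - 4 ≡ 43. → (16, 43)
add P: tangent at (16, 43): λ = (3·16² + 39)/(2·43) ≡ 8/39. 39⁻¹ ≡ 41 (mod 47), so λ ≡ 8·41 ≡ 46.
  x = λ² - 16 - 16 = 2116 - 32 ≡ 16; y = λ·(16 - 16) - 43 ≡ 4. → (16, 4)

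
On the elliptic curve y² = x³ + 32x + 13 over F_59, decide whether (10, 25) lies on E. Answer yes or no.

yes

y² = 25² ≡ 35; x³ + 32x + 13 = 1333 ≡ 35 (mod 59). 35 = 35.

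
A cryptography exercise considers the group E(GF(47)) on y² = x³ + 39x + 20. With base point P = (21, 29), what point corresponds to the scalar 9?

(2, 23)

Repeated addition: build up to 9P.
2P: tangent at (21, 29): λ = (3·21² + 39)/(2·29) ≡ 46/11. 11⁻¹ ≡ 30 (mod 47) since 11·30 = 330 ≡ 1, so λ ≡ 46·30 ≡ 17.
  x = λ² - 21 - 21 = 289 - 42 ≡ 12; y = λ·(21 - 12) - 29 ≡ 30. → (12, 30)
3P: (12, 30) + (21, 29). λ = (29 - 30)/(21 - 12) ≡ 46/9 mod 47. 9⁻¹ ≡ 21 (mod 47) since 9·21 = 189 ≡ 1, so λ ≡ 26.
  x = λ² - 12 - 21 = 676 - 33 ≡ 32; y = λ·(12 - 32) - 30 ≡ 14. → (32, 14)
4P: (32, 14) + (21, 29). λ = (29 - 14)/(21 - 32) ≡ 15/36 mod 47. 36⁻¹ ≡ 17 (mod 47) since 36·17 = 612 ≡ 1, so λ ≡ 20.
  x = λ² - 32 - 21 = 400 - 53 ≡ 18; y = λ·(32 - 18) - 14 ≡ 31. → (18, 31)
5P: (18, 31) + (21, 29). λ = (29 - 31)/(21 - 18) ≡ 45/3 mod 47. 3⁻¹ ≡ 16 (mod 47), so λ ≡ 15.
  x = λ² - 18 - 21 = 225 - 39 ≡ 45; y = λ·(18 - 45) - 31 ≡ 34. → (45, 34)
6P: (45, 34) + (21, 29). λ = (29 - 34)/(21 - 45) ≡ 42/23 mod 47. 23⁻¹ ≡ 45 (mod 47), so λ ≡ 10.
  x = λ² - 45 - 21 = 100 - 66 ≡ 34; y = λ·(45 - 34) - 34 ≡ 29. → (34, 29)
7P: (34, 29) + (21, 29). λ = (29 - 29)/(21 - 34) ≡ 0/34 mod 47. 34⁻¹ ≡ 18 (mod 47), so λ ≡ 0.
  x = λ² - 34 - 21 = 0 - 55 ≡ 39; y = λ·(34 - 39) - 29 ≡ 18. → (39, 18)
8P: (39, 18) + (21, 29). λ = (29 - 18)/(21 - 39) ≡ 11/29 mod 47. 29⁻¹ ≡ 13 (mod 47), so λ ≡ 2.
  x = λ² - 39 - 21 = 4 - 60 ≡ 38; y = λ·(39 - 38) - 18 ≡ 31. → (38, 31)
9P: (38, 31) + (21, 29). λ = (29 - 31)/(21 - 38) ≡ 45/30 mod 47. 30⁻¹ ≡ 11 (mod 47), so λ ≡ 25.
  x = λ² - 38 - 21 = 625 - 59 ≡ 2; y = λ·(38 - 2) - 31 ≡ 23. → (2, 23)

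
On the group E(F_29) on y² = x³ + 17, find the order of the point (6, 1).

2P: tangent at (6, 1): λ = (3·6² + 0)/(2·1) ≡ 21/2. 2⁻¹ ≡ 15 (mod 29), so λ ≡ 21·15 ≡ 25.
  x = λ² - 6 - 6 = 625 - 12 ≡ 4; y = λ·(6 - 4) - 1 ≡ 20. → (4, 20)
3P: (4, 20) + (6, 1). λ = (1 - 20)/(6 - 4) ≡ 10/2 mod 29. 2⁻¹ ≡ 15 (mod 29) since 2·15 = 30 ≡ 1, so λ ≡ 5.
  x = λ² - 4 - 6 = 25 - 10 ≡ 15; y = λ·(4 - 15) - 20 ≡ 12. → (15, 12)
4P: (15, 12) + (6, 1). λ = (1 - 12)/(6 - 15) ≡ 18/20 mod 29. 20⁻¹ ≡ 16 (mod 29), so λ ≡ 27.
  x = λ² - 15 - 6 = 729 - 21 ≡ 12; y = λ·(15 - 12) - 12 ≡ 11. → (12, 11)
5P: (12, 11) + (6, 1). λ = (1 - 11)/(6 - 12) ≡ 19/23 mod 29. 23⁻¹ ≡ 24 (mod 29), so λ ≡ 21.
  x = λ² - 12 - 6 = 441 - 18 ≡ 17; y = λ·(12 - 17) - 11 ≡ 0. → (17, 0)
6P: (17, 0) + (6, 1). λ = (1 - 0)/(6 - 17) ≡ 1/18 mod 29. 18⁻¹ ≡ 21 (mod 29), so λ ≡ 21.
  x = λ² - 17 - 6 = 441 - 23 ≡ 12; y = λ·(17 - 12) - 0 ≡ 18. → (12, 18)
7P: (12, 18) + (6, 1). λ = (1 - 18)/(6 - 12) ≡ 12/23 mod 29. 23⁻¹ ≡ 24 (mod 29), so λ ≡ 27.
  x = λ² - 12 - 6 = 729 - 18 ≡ 15; y = λ·(12 - 15) - 18 ≡ 17. → (15, 17)
8P: (15, 17) + (6, 1). λ = (1 - 17)/(6 - 15) ≡ 13/20 mod 29. 20⁻¹ ≡ 16 (mod 29), so λ ≡ 5.
  x = λ² - 15 - 6 = 25 - 21 ≡ 4; y = λ·(15 - 4) - 17 ≡ 9. → (4, 9)
9P: (4, 9) + (6, 1). λ = (1 - 9)/(6 - 4) ≡ 21/2 mod 29. 2⁻¹ ≡ 15 (mod 29) since 2·15 = 30 ≡ 1, so λ ≡ 25.
  x = λ² - 4 - 6 = 625 - 10 ≡ 6; y = λ·(4 - 6) - 9 ≡ 28. → (6, 28)
10P: (6, 28) + (6, 1): same x and y₁ ≡ -y₂, so the sum is 𝒪.
10P = 𝒪, so the order is 10.

10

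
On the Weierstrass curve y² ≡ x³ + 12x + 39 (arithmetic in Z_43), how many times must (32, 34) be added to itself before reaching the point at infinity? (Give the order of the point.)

3

2P: tangent at (32, 34): λ = (3·32² + 12)/(2·34) ≡ 31/25. 25⁻¹ ≡ 31 (mod 43), so λ ≡ 31·31 ≡ 15.
  x = λ² - 32 - 32 = 225 - 64 ≡ 32; y = λ·(32 - 32) - 34 ≡ 9. → (32, 9)
3P: (32, 9) + (32, 34): same x and y₁ ≡ -y₂, so the sum is the point at infinity.
3P = the point at infinity, so the order is 3.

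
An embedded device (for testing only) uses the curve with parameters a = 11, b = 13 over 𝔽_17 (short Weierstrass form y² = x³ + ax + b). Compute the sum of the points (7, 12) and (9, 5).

(7, 12) + (9, 5). λ = (5 - 12)/(9 - 7) ≡ 10/2 mod 17. 2⁻¹ ≡ 9 (mod 17) since 2·9 = 18 ≡ 1, so λ ≡ 5.
  x = λ² - 7 - 9 = 25 - 16 ≡ 9; y = λ·(7 - 9) - 12 ≡ 12. → (9, 12)

(9, 12)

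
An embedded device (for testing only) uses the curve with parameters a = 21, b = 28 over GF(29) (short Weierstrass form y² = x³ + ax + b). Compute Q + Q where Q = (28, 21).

(26, 5)

tangent at (28, 21): λ = (3·28² + 21)/(2·21) ≡ 24/13. 13⁻¹ ≡ 9 (mod 29), so λ ≡ 24·9 ≡ 13.
  x = λ² - 28 - 28 = 169 - 56 ≡ 26; y = λ·(28 - 26) - 21 ≡ 5. → (26, 5)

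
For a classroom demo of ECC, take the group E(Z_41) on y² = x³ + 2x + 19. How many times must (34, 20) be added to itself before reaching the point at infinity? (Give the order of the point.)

2P: tangent at (34, 20): λ = (3·34² + 2)/(2·20) ≡ 26/40. 40⁻¹ ≡ 40 (mod 41) since 40·40 = 1600 ≡ 1, so λ ≡ 26·40 ≡ 15.
  x = λ² - 34 - 34 = 225 - 68 ≡ 34; y = λ·(34 - 34) - 20 ≡ 21. → (34, 21)
3P: (34, 21) + (34, 20): same x and y₁ ≡ -y₂, so the sum is the point at infinity.
3P = the point at infinity, so the order is 3.

3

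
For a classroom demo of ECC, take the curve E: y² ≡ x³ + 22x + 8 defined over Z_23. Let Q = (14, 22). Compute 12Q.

Repeated addition: build up to 12Q.
2Q: tangent at (14, 22): λ = (3·14² + 22)/(2·22) ≡ 12/21. 21⁻¹ ≡ 11 (mod 23) since 21·11 = 231 ≡ 1, so λ ≡ 12·11 ≡ 17.
  x = λ² - 14 - 14 = 289 - 28 ≡ 8; y = λ·(14 - 8) - 22 ≡ 11. → (8, 11)
3Q: (8, 11) + (14, 22). λ = (22 - 11)/(14 - 8) ≡ 11/6 mod 23. 6⁻¹ ≡ 4 (mod 23), so λ ≡ 21.
  x = λ² - 8 - 14 = 441 - 22 ≡ 5; y = λ·(8 - 5) - 11 ≡ 6. → (5, 6)
4Q: (5, 6) + (14, 22). λ = (22 - 6)/(14 - 5) ≡ 16/9 mod 23. 9⁻¹ ≡ 18 (mod 23) since 9·18 = 162 ≡ 1, so λ ≡ 12.
  x = λ² - 5 - 14 = 144 - 19 ≡ 10; y = λ·(5 - 10) - 6 ≡ 3. → (10, 3)
5Q: (10, 3) + (14, 22). λ = (22 - 3)/(14 - 10) ≡ 19/4 mod 23. 4⁻¹ ≡ 6 (mod 23), so λ ≡ 22.
  x = λ² - 10 - 14 = 484 - 24 ≡ 0; y = λ·(10 - 0) - 3 ≡ 10. → (0, 10)
6Q: (0, 10) + (14, 22). λ = (22 - 10)/(14 - 0) ≡ 12/14 mod 23. 14⁻¹ ≡ 5 (mod 23), so λ ≡ 14.
  x = λ² - 0 - 14 = 196 - 14 ≡ 21; y = λ·(0 - 21) - 10 ≡ 18. → (21, 18)
7Q: (21, 18) + (14, 22). λ = (22 - 18)/(14 - 21) ≡ 4/16 mod 23. 16⁻¹ ≡ 13 (mod 23), so λ ≡ 6.
  x = λ² - 21 - 14 = 36 - 35 ≡ 1; y = λ·(21 - 1) - 18 ≡ 10. → (1, 10)
8Q: (1, 10) + (14, 22). λ = (22 - 10)/(14 - 1) ≡ 12/13 mod 23. 13⁻¹ ≡ 16 (mod 23) since 13·16 = 208 ≡ 1, so λ ≡ 8.
  x = λ² - 1 - 14 = 64 - 15 ≡ 3; y = λ·(1 - 3) - 10 ≡ 20. → (3, 20)
9Q: (3, 20) + (14, 22). λ = (22 - 20)/(14 - 3) ≡ 2/11 mod 23. 11⁻¹ ≡ 21 (mod 23) since 11·21 = 231 ≡ 1, so λ ≡ 19.
  x = λ² - 3 - 14 = 361 - 17 ≡ 22; y = λ·(3 - 22) - 20 ≡ 10. → (22, 10)
10Q: (22, 10) + (14, 22). λ = (22 - 10)/(14 - 22) ≡ 12/15 mod 23. 15⁻¹ ≡ 20 (mod 23) since 15·20 = 300 ≡ 1, so λ ≡ 10.
  x = λ² - 22 - 14 = 100 - 36 ≡ 18; y = λ·(22 - 18) - 10 ≡ 7. → (18, 7)
11Q: (18, 7) + (14, 22). λ = (22 - 7)/(14 - 18) ≡ 15/19 mod 23. 19⁻¹ ≡ 17 (mod 23) since 19·17 = 323 ≡ 1, so λ ≡ 2.
  x = λ² - 18 - 14 = 4 - 32 ≡ 18; y = λ·(18 - 18) - 7 ≡ 16. → (18, 16)
12Q: (18, 16) + (14, 22). λ = (22 - 16)/(14 - 18) ≡ 6/19 mod 23. 19⁻¹ ≡ 17 (mod 23) since 19·17 = 323 ≡ 1, so λ ≡ 10.
  x = λ² - 18 - 14 = 100 - 32 ≡ 22; y = λ·(18 - 22) - 16 ≡ 13. → (22, 13)

(22, 13)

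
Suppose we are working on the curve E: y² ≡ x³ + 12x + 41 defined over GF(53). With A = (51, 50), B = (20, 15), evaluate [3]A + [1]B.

First 3A:
Repeated addition: build up to 3A.
2A: tangent at (51, 50): λ = (3·51² + 12)/(2·50) ≡ 24/47. 47⁻¹ ≡ 44 (mod 53), so λ ≡ 24·44 ≡ 49.
  x = λ² - 51 - 51 = 2401 - 102 ≡ 20; y = λ·(51 - 20) - 50 ≡ 38. → (20, 38)
3A: (20, 38) + (51, 50). λ = (50 - 38)/(51 - 20) ≡ 12/31 mod 53. 31⁻¹ ≡ 12 (mod 53), so λ ≡ 38.
  x = λ² - 20 - 51 = 1444 - 71 ≡ 48; y = λ·(20 - 48) - 38 ≡ 11. → (48, 11)
3A = (48, 11).
Finally 3A + B:
(48, 11) + (20, 15). λ = (15 - 11)/(20 - 48) ≡ 4/25 mod 53. 25⁻¹ ≡ 17 (mod 53) since 25·17 = 425 ≡ 1, so λ ≡ 15.
  x = λ² - 48 - 20 = 225 - 68 ≡ 51; y = λ·(48 - 51) - 11 ≡ 50. → (51, 50)

(51, 50)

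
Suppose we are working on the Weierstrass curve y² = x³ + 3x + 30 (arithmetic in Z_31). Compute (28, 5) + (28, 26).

The two points share x = 28 and their y-coordinates satisfy 5 + 26 ≡ 0 (mod 31), so they are inverses. Their sum is the point at infinity.

O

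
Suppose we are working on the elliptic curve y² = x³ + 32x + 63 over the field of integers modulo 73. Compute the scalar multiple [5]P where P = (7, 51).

Repeated addition: build up to 5P.
2P: tangent at (7, 51): λ = (3·7² + 32)/(2·51) ≡ 33/29. 29⁻¹ ≡ 68 (mod 73) since 29·68 = 1972 ≡ 1, so λ ≡ 33·68 ≡ 54.
  x = λ² - 7 - 7 = 2916 - 14 ≡ 55; y = λ·(7 - 55) - 51 ≡ 58. → (55, 58)
3P: (55, 58) + (7, 51). λ = (51 - 58)/(7 - 55) ≡ 66/25 mod 73. 25⁻¹ ≡ 38 (mod 73) since 25·38 = 950 ≡ 1, so λ ≡ 26.
  x = λ² - 55 - 7 = 676 - 62 ≡ 30; y = λ·(55 - 30) - 58 ≡ 8. → (30, 8)
4P: (30, 8) + (7, 51). λ = (51 - 8)/(7 - 30) ≡ 43/50 mod 73. 50⁻¹ ≡ 19 (mod 73) since 50·19 = 950 ≡ 1, so λ ≡ 14.
  x = λ² - 30 - 7 = 196 - 37 ≡ 13; y = λ·(30 - 13) - 8 ≡ 11. → (13, 11)
5P: (13, 11) + (7, 51). λ = (51 - 11)/(7 - 13) ≡ 40/67 mod 73. 67⁻¹ ≡ 12 (mod 73), so λ ≡ 42.
  x = λ² - 13 - 7 = 1764 - 20 ≡ 65; y = λ·(13 - 65) - 11 ≡ 68. → (65, 68)

(65, 68)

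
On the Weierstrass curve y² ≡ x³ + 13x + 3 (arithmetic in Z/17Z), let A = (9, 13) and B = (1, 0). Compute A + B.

(3, 1)

(9, 13) + (1, 0). λ = (0 - 13)/(1 - 9) ≡ 4/9 mod 17. 9⁻¹ ≡ 2 (mod 17), so λ ≡ 8.
  x = λ² - 9 - 1 = 64 - 10 ≡ 3; y = λ·(9 - 3) - 13 ≡ 1. → (3, 1)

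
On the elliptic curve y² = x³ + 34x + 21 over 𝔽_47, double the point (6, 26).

tangent at (6, 26): λ = (3·6² + 34)/(2·26) ≡ 1/5. 5⁻¹ ≡ 19 (mod 47), so λ ≡ 1·19 ≡ 19.
  x = λ² - 6 - 6 = 361 - 12 ≡ 20; y = λ·(6 - 20) - 26 ≡ 37. → (20, 37)

(20, 37)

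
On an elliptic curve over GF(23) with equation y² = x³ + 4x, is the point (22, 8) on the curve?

y² = 8² ≡ 18; x³ + 4x + 0 = 10736 ≡ 18 (mod 23). 18 = 18.

yes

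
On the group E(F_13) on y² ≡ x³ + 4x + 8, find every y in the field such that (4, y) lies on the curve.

x³ + 4x + 8 = 88 ≡ 10 (mod 13).
Square roots of 10 mod 13: 6 and 7 (since 6² = 36 ≡ 10).

6, 7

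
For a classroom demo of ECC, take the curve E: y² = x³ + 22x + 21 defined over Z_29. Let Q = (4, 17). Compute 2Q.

tangent at (4, 17): λ = (3·4² + 22)/(2·17) ≡ 12/5. 5⁻¹ ≡ 6 (mod 29) since 5·6 = 30 ≡ 1, so λ ≡ 12·6 ≡ 14.
  x = λ² - 4 - 4 = 196 - 8 ≡ 14; y = λ·(4 - 14) - 17 ≡ 17. → (14, 17)

(14, 17)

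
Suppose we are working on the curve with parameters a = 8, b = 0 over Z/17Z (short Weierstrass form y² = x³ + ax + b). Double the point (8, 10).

(16, 12)

tangent at (8, 10): λ = (3·8² + 8)/(2·10) ≡ 13/3. 3⁻¹ ≡ 6 (mod 17) since 3·6 = 18 ≡ 1, so λ ≡ 13·6 ≡ 10.
  x = λ² - 8 - 8 = 100 - 16 ≡ 16; y = λ·(8 - 16) - 10 ≡ 12. → (16, 12)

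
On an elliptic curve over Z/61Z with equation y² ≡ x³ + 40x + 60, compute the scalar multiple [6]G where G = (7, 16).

Repeated addition: build up to 6G.
2G: tangent at (7, 16): λ = (3·7² + 40)/(2·16) ≡ 4/32. 32⁻¹ ≡ 21 (mod 61), so λ ≡ 4·21 ≡ 23.
  x = λ² - 7 - 7 = 529 - 14 ≡ 27; y = λ·(7 - 27) - 16 ≡ 12. → (27, 12)
3G: (27, 12) + (7, 16). λ = (16 - 12)/(7 - 27) ≡ 4/41 mod 61. 41⁻¹ ≡ 3 (mod 61), so λ ≡ 12.
  x = λ² - 27 - 7 = 144 - 34 ≡ 49; y = λ·(27 - 49) - 12 ≡ 29. → (49, 29)
4G: (49, 29) + (7, 16). λ = (16 - 29)/(7 - 49) ≡ 48/19 mod 61. 19⁻¹ ≡ 45 (mod 61), so λ ≡ 25.
  x = λ² - 49 - 7 = 625 - 56 ≡ 20; y = λ·(49 - 20) - 29 ≡ 25. → (20, 25)
5G: (20, 25) + (7, 16). λ = (16 - 25)/(7 - 20) ≡ 52/48 mod 61. 48⁻¹ ≡ 14 (mod 61) since 48·14 = 672 ≡ 1, so λ ≡ 57.
  x = λ² - 20 - 7 = 3249 - 27 ≡ 50; y = λ·(20 - 50) - 25 ≡ 34. → (50, 34)
6G: (50, 34) + (7, 16). λ = (16 - 34)/(7 - 50) ≡ 43/18 mod 61. 18⁻¹ ≡ 17 (mod 61), so λ ≡ 60.
  x = λ² - 50 - 7 = 3600 - 57 ≡ 5; y = λ·(50 - 5) - 34 ≡ 43. → (5, 43)

(5, 43)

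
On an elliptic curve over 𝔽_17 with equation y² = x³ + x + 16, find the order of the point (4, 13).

9

2P: tangent at (4, 13): λ = (3·4² + 1)/(2·13) ≡ 15/9. 9⁻¹ ≡ 2 (mod 17), so λ ≡ 15·2 ≡ 13.
  x = λ² - 4 - 4 = 169 - 8 ≡ 8; y = λ·(4 - 8) - 13 ≡ 3. → (8, 3)
3P: (8, 3) + (4, 13). λ = (13 - 3)/(4 - 8) ≡ 10/13 mod 17. 13⁻¹ ≡ 4 (mod 17), so λ ≡ 6.
  x = λ² - 8 - 4 = 36 - 12 ≡ 7; y = λ·(8 - 7) - 3 ≡ 3. → (7, 3)
4P: (7, 3) + (4, 13). λ = (13 - 3)/(4 - 7) ≡ 10/14 mod 17. 14⁻¹ ≡ 11 (mod 17), so λ ≡ 8.
  x = λ² - 7 - 4 = 64 - 11 ≡ 2; y = λ·(7 - 2) - 3 ≡ 3. → (2, 3)
5P: (2, 3) + (4, 13). λ = (13 - 3)/(4 - 2) ≡ 10/2 mod 17. 2⁻¹ ≡ 9 (mod 17), so λ ≡ 5.
  x = λ² - 2 - 4 = 25 - 6 ≡ 2; y = λ·(2 - 2) - 3 ≡ 14. → (2, 14)
6P: (2, 14) + (4, 13). λ = (13 - 14)/(4 - 2) ≡ 16/2 mod 17. 2⁻¹ ≡ 9 (mod 17) since 2·9 = 18 ≡ 1, so λ ≡ 8.
  x = λ² - 2 - 4 = 64 - 6 ≡ 7; y = λ·(2 - 7) - 14 ≡ 14. → (7, 14)
7P: (7, 14) + (4, 13). λ = (13 - 14)/(4 - 7) ≡ 16/14 mod 17. 14⁻¹ ≡ 11 (mod 17), so λ ≡ 6.
  x = λ² - 7 - 4 = 36 - 11 ≡ 8; y = λ·(7 - 8) - 14 ≡ 14. → (8, 14)
8P: (8, 14) + (4, 13). λ = (13 - 14)/(4 - 8) ≡ 16/13 mod 17. 13⁻¹ ≡ 4 (mod 17) since 13·4 = 52 ≡ 1, so λ ≡ 13.
  x = λ² - 8 - 4 = 169 - 12 ≡ 4; y = λ·(8 - 4) - 14 ≡ 4. → (4, 4)
9P: (4, 4) + (4, 13): same x and y₁ ≡ -y₂, so the sum is O.
9P = O, so the order is 9.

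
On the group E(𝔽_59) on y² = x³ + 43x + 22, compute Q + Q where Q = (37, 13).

(2, 23)

tangent at (37, 13): λ = (3·37² + 43)/(2·13) ≡ 20/26. 26⁻¹ ≡ 25 (mod 59), so λ ≡ 20·25 ≡ 28.
  x = λ² - 37 - 37 = 784 - 74 ≡ 2; y = λ·(37 - 2) - 13 ≡ 23. → (2, 23)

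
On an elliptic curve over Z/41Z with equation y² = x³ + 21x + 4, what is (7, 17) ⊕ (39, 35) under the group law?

(40, 8)

(7, 17) + (39, 35). λ = (35 - 17)/(39 - 7) ≡ 18/32 mod 41. 32⁻¹ ≡ 9 (mod 41), so λ ≡ 39.
  x = λ² - 7 - 39 = 1521 - 46 ≡ 40; y = λ·(7 - 40) - 17 ≡ 8. → (40, 8)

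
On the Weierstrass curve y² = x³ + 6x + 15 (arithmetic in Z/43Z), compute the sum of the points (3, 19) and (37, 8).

(39, 23)

(3, 19) + (37, 8). λ = (8 - 19)/(37 - 3) ≡ 32/34 mod 43. 34⁻¹ ≡ 19 (mod 43) since 34·19 = 646 ≡ 1, so λ ≡ 6.
  x = λ² - 3 - 37 = 36 - 40 ≡ 39; y = λ·(3 - 39) - 19 ≡ 23. → (39, 23)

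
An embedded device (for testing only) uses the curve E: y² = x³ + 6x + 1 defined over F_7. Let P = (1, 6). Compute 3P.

(0, 1)

Repeated addition: build up to 3P.
2P: tangent at (1, 6): λ = (3·1² + 6)/(2·6) ≡ 2/5. 5⁻¹ ≡ 3 (mod 7), so λ ≡ 2·3 ≡ 6.
  x = λ² - 1 - 1 = 36 - 2 ≡ 6; y = λ·(1 - 6) - 6 ≡ 6. → (6, 6)
3P: (6, 6) + (1, 6). λ = (6 - 6)/(1 - 6) ≡ 0/2 mod 7. 2⁻¹ ≡ 4 (mod 7) since 2·4 = 8 ≡ 1, so λ ≡ 0.
  x = λ² - 6 - 1 = 0 - 7 ≡ 0; y = λ·(6 - 0) - 6 ≡ 1. → (0, 1)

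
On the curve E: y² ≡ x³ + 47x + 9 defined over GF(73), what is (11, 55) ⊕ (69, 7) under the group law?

(11, 55) + (69, 7). λ = (7 - 55)/(69 - 11) ≡ 25/58 mod 73. 58⁻¹ ≡ 34 (mod 73) since 58·34 = 1972 ≡ 1, so λ ≡ 47.
  x = λ² - 11 - 69 = 2209 - 80 ≡ 12; y = λ·(11 - 12) - 55 ≡ 44. → (12, 44)

(12, 44)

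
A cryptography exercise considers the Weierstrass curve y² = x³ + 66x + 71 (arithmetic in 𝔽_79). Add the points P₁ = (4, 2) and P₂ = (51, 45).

(4, 2) + (51, 45). λ = (45 - 2)/(51 - 4) ≡ 43/47 mod 79. 47⁻¹ ≡ 37 (mod 79), so λ ≡ 11.
  x = λ² - 4 - 51 = 121 - 55 ≡ 66; y = λ·(4 - 66) - 2 ≡ 27. → (66, 27)

(66, 27)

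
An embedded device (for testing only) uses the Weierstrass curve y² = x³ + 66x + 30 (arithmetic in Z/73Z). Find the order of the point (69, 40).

2P: tangent at (69, 40): λ = (3·69² + 66)/(2·40) ≡ 41/7. 7⁻¹ ≡ 21 (mod 73), so λ ≡ 41·21 ≡ 58.
  x = λ² - 69 - 69 = 3364 - 138 ≡ 14; y = λ·(69 - 14) - 40 ≡ 11. → (14, 11)
3P: (14, 11) + (69, 40). λ = (40 - 11)/(69 - 14) ≡ 29/55 mod 73. 55⁻¹ ≡ 4 (mod 73), so λ ≡ 43.
  x = λ² - 14 - 69 = 1849 - 83 ≡ 14; y = λ·(14 - 14) - 11 ≡ 62. → (14, 62)
4P: (14, 62) + (69, 40). λ = (40 - 62)/(69 - 14) ≡ 51/55 mod 73. 55⁻¹ ≡ 4 (mod 73) since 55·4 = 220 ≡ 1, so λ ≡ 58.
  x = λ² - 14 - 69 = 3364 - 83 ≡ 69; y = λ·(14 - 69) - 62 ≡ 33. → (69, 33)
5P: (69, 33) + (69, 40): same x and y₁ ≡ -y₂, so the sum is O.
5P = O, so the order is 5.

5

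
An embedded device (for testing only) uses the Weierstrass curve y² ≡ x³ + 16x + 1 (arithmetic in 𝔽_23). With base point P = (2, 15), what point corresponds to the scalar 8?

(12, 9)

Double-and-add on 8 = (1000)₂. Start with P = (2, 15) for the leading 1-bit.
double: tangent at (2, 15): λ = (3·2² + 16)/(2·15) ≡ 5/7. 7⁻¹ ≡ 10 (mod 23) since 7·10 = 70 ≡ 1, so λ ≡ 5·10 ≡ 4.
  x = λ² - 2 - 2 = 16 - 4 ≡ 12; y = λ·(2 - 12) - 15 ≡ 14. → (12, 14)
double: tangent at (12, 14): λ = (3·12² + 16)/(2·14) ≡ 11/5. 5⁻¹ ≡ 14 (mod 23), so λ ≡ 11·14 ≡ 16.
  x = λ² - 12 - 12 = 256 - 24 ≡ 2; y = λ·(12 - 2) - 14 ≡ 8. → (2, 8)
double: tangent at (2, 8): λ = (3·2² + 16)/(2·8) ≡ 5/16. 16⁻¹ ≡ 13 (mod 23), so λ ≡ 5·13 ≡ 19.
  x = λ² - 2 - 2 = 361 - 4 ≡ 12; y = λ·(2 - 12) - 8 ≡ 9. → (12, 9)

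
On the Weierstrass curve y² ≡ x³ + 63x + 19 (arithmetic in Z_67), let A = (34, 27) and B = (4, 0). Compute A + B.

(34, 27) + (4, 0). λ = (0 - 27)/(4 - 34) ≡ 40/37 mod 67. 37⁻¹ ≡ 29 (mod 67), so λ ≡ 21.
  x = λ² - 34 - 4 = 441 - 38 ≡ 1; y = λ·(34 - 1) - 27 ≡ 63. → (1, 63)

(1, 63)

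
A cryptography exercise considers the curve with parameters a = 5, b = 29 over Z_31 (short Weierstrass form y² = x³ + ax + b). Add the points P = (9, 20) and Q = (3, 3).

(21, 8)

(9, 20) + (3, 3). λ = (3 - 20)/(3 - 9) ≡ 14/25 mod 31. 25⁻¹ ≡ 5 (mod 31), so λ ≡ 8.
  x = λ² - 9 - 3 = 64 - 12 ≡ 21; y = λ·(9 - 21) - 20 ≡ 8. → (21, 8)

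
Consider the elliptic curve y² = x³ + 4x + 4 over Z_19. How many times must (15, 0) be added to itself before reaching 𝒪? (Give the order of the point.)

2P: (15, 0) + (15, 0): same x and y₁ ≡ -y₂, so the sum is 𝒪.
2P = 𝒪, so the order is 2.

2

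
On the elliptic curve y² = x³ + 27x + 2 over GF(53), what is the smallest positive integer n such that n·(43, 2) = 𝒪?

8

2P: tangent at (43, 2): λ = (3·43² + 27)/(2·2) ≡ 9/4. 4⁻¹ ≡ 40 (mod 53), so λ ≡ 9·40 ≡ 42.
  x = λ² - 43 - 43 = 1764 - 86 ≡ 35; y = λ·(43 - 35) - 2 ≡ 16. → (35, 16)
3P: (35, 16) + (43, 2). λ = (2 - 16)/(43 - 35) ≡ 39/8 mod 53. 8⁻¹ ≡ 20 (mod 53) since 8·20 = 160 ≡ 1, so λ ≡ 38.
  x = λ² - 35 - 43 = 1444 - 78 ≡ 41; y = λ·(35 - 41) - 16 ≡ 21. → (41, 21)
4P: (41, 21) + (43, 2). λ = (2 - 21)/(43 - 41) ≡ 34/2 mod 53. 2⁻¹ ≡ 27 (mod 53) since 2·27 = 54 ≡ 1, so λ ≡ 17.
  x = λ² - 41 - 43 = 289 - 84 ≡ 46; y = λ·(41 - 46) - 21 ≡ 0. → (46, 0)
5P: (46, 0) + (43, 2). λ = (2 - 0)/(43 - 46) ≡ 2/50 mod 53. 50⁻¹ ≡ 35 (mod 53) since 50·35 = 1750 ≡ 1, so λ ≡ 17.
  x = λ² - 46 - 43 = 289 - 89 ≡ 41; y = λ·(46 - 41) - 0 ≡ 32. → (41, 32)
6P: (41, 32) + (43, 2). λ = (2 - 32)/(43 - 41) ≡ 23/2 mod 53. 2⁻¹ ≡ 27 (mod 53), so λ ≡ 38.
  x = λ² - 41 - 43 = 1444 - 84 ≡ 35; y = λ·(41 - 35) - 32 ≡ 37. → (35, 37)
7P: (35, 37) + (43, 2). λ = (2 - 37)/(43 - 35) ≡ 18/8 mod 53. 8⁻¹ ≡ 20 (mod 53) since 8·20 = 160 ≡ 1, so λ ≡ 42.
  x = λ² - 35 - 43 = 1764 - 78 ≡ 43; y = λ·(35 - 43) - 37 ≡ 51. → (43, 51)
8P: (43, 51) + (43, 2): same x and y₁ ≡ -y₂, so the sum is 𝒪.
8P = 𝒪, so the order is 8.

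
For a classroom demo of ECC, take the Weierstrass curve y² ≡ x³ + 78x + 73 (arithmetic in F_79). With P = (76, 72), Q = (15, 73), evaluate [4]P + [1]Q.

(51, 43)

First 4P:
Double-and-add on 4 = (100)₂. Start with P = (76, 72) for the leading 1-bit.
double: tangent at (76, 72): λ = (3·76² + 78)/(2·72) ≡ 26/65. 65⁻¹ ≡ 62 (mod 79), so λ ≡ 26·62 ≡ 32.
  x = λ² - 76 - 76 = 1024 - 152 ≡ 3; y = λ·(76 - 3) - 72 ≡ 52. → (3, 52)
double: tangent at (3, 52): λ = (3·3² + 78)/(2·52) ≡ 26/25. 25⁻¹ ≡ 19 (mod 79) since 25·19 = 475 ≡ 1, so λ ≡ 26·19 ≡ 20.
  x = λ² - 3 - 3 = 400 - 6 ≡ 78; y = λ·(3 - 78) - 52 ≡ 28. → (78, 28)
4P = (78, 28).
Finally 4P + Q:
(78, 28) + (15, 73). λ = (73 - 28)/(15 - 78) ≡ 45/16 mod 79. 16⁻¹ ≡ 5 (mod 79) since 16·5 = 80 ≡ 1, so λ ≡ 67.
  x = λ² - 78 - 15 = 4489 - 93 ≡ 51; y = λ·(78 - 51) - 28 ≡ 43. → (51, 43)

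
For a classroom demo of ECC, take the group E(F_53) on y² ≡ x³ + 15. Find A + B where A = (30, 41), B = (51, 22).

(40, 16)

(30, 41) + (51, 22). λ = (22 - 41)/(51 - 30) ≡ 34/21 mod 53. 21⁻¹ ≡ 48 (mod 53) since 21·48 = 1008 ≡ 1, so λ ≡ 42.
  x = λ² - 30 - 51 = 1764 - 81 ≡ 40; y = λ·(30 - 40) - 41 ≡ 16. → (40, 16)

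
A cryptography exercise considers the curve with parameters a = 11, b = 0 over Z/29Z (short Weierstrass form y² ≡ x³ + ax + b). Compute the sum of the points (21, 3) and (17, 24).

(21, 3) + (17, 24). λ = (24 - 3)/(17 - 21) ≡ 21/25 mod 29. 25⁻¹ ≡ 7 (mod 29), so λ ≡ 2.
  x = λ² - 21 - 17 = 4 - 38 ≡ 24; y = λ·(21 - 24) - 3 ≡ 20. → (24, 20)

(24, 20)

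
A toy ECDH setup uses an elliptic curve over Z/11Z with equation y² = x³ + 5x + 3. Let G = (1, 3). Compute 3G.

Repeated addition: build up to 3G.
2G: tangent at (1, 3): λ = (3·1² + 5)/(2·3) ≡ 8/6. 6⁻¹ ≡ 2 (mod 11), so λ ≡ 8·2 ≡ 5.
  x = λ² - 1 - 1 = 25 - 2 ≡ 1; y = λ·(1 - 1) - 3 ≡ 8. → (1, 8)
3G: (1, 8) + (1, 3): same x and y₁ ≡ -y₂, so the sum is ∞.

O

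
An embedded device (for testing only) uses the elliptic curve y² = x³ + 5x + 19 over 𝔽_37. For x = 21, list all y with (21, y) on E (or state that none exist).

none

x³ + 5x + 19 = 9385 ≡ 24 (mod 37).
24 is a non-residue mod 37; no y exists.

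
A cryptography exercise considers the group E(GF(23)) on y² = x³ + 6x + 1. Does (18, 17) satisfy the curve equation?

no

y² = 17² ≡ 13; x³ + 6x + 1 = 5941 ≡ 7 (mod 23). 13 ≠ 7.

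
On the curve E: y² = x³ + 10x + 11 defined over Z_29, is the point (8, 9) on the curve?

y² = 9² ≡ 23; x³ + 10x + 11 = 603 ≡ 23 (mod 29). 23 = 23.

yes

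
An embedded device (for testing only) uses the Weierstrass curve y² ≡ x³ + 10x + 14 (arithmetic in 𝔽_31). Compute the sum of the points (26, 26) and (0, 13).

(13, 27)

(26, 26) + (0, 13). λ = (13 - 26)/(0 - 26) ≡ 18/5 mod 31. 5⁻¹ ≡ 25 (mod 31) since 5·25 = 125 ≡ 1, so λ ≡ 16.
  x = λ² - 26 - 0 = 256 - 26 ≡ 13; y = λ·(26 - 13) - 26 ≡ 27. → (13, 27)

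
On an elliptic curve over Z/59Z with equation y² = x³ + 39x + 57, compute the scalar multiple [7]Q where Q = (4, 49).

(19, 20)

Double-and-add on 7 = (111)₂. Start with Q = (4, 49) for the leading 1-bit.
double: tangent at (4, 49): λ = (3·4² + 39)/(2·49) ≡ 28/39. 39⁻¹ ≡ 56 (mod 59) since 39·56 = 2184 ≡ 1, so λ ≡ 28·56 ≡ 34.
  x = λ² - 4 - 4 = 1156 - 8 ≡ 27; y = λ·(4 - 27) - 49 ≡ 54. → (27, 54)
add Q: (27, 54) + (4, 49). λ = (49 - 54)/(4 - 27) ≡ 54/36 mod 59. 36⁻¹ ≡ 41 (mod 59) since 36·41 = 1476 ≡ 1, so λ ≡ 31.
  x = λ² - 27 - 4 = 961 - 31 ≡ 45; y = λ·(27 - 45) - 54 ≡ 37. → (45, 37)
double: tangent at (45, 37): λ = (3·45² + 39)/(2·37) ≡ 37/15. 15⁻¹ ≡ 4 (mod 59) since 15·4 = 60 ≡ 1, so λ ≡ 37·4 ≡ 30.
  x = λ² - 45 - 45 = 900 - 90 ≡ 43; y = λ·(45 - 43) - 37 ≡ 23. → (43, 23)
add Q: (43, 23) + (4, 49). λ = (49 - 23)/(4 - 43) ≡ 26/20 mod 59. 20⁻¹ ≡ 3 (mod 59), so λ ≡ 19.
  x = λ² - 43 - 4 = 361 - 47 ≡ 19; y = λ·(43 - 19) - 23 ≡ 20. → (19, 20)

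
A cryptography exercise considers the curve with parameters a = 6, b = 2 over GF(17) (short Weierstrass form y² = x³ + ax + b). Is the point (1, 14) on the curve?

yes

y² = 14² ≡ 9; x³ + 6x + 2 = 9 ≡ 9 (mod 17). 9 = 9.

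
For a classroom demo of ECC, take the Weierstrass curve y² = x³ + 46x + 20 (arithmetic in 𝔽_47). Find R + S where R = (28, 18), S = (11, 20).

(28, 18) + (11, 20). λ = (20 - 18)/(11 - 28) ≡ 2/30 mod 47. 30⁻¹ ≡ 11 (mod 47) since 30·11 = 330 ≡ 1, so λ ≡ 22.
  x = λ² - 28 - 11 = 484 - 39 ≡ 22; y = λ·(28 - 22) - 18 ≡ 20. → (22, 20)

(22, 20)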